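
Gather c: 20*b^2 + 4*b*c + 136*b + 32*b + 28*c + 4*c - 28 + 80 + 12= 20*b^2 + 168*b + c*(4*b + 32) + 64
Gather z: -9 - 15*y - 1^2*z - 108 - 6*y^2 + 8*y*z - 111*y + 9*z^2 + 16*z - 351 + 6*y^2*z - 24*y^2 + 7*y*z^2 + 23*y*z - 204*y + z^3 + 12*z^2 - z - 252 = -30*y^2 - 330*y + z^3 + z^2*(7*y + 21) + z*(6*y^2 + 31*y + 14) - 720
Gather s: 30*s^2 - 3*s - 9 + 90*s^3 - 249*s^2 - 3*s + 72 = 90*s^3 - 219*s^2 - 6*s + 63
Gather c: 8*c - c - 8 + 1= 7*c - 7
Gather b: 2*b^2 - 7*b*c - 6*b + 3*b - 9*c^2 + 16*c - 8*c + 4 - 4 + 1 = 2*b^2 + b*(-7*c - 3) - 9*c^2 + 8*c + 1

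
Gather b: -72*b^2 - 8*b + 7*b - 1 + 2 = -72*b^2 - b + 1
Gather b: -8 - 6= -14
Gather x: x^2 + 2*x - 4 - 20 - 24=x^2 + 2*x - 48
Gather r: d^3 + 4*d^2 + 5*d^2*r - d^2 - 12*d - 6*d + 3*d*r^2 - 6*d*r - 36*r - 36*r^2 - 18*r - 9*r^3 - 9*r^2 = d^3 + 3*d^2 - 18*d - 9*r^3 + r^2*(3*d - 45) + r*(5*d^2 - 6*d - 54)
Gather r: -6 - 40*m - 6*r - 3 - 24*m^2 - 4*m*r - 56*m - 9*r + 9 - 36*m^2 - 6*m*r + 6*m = -60*m^2 - 90*m + r*(-10*m - 15)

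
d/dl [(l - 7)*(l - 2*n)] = 2*l - 2*n - 7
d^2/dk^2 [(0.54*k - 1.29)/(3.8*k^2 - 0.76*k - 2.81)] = ((10.6248 - 12.312*k)*(-3.8*k^2 + 0.76*k + 2.81) - (0.54*k - 1.29)*(7.6*k - 0.76)*(15.2*k - 1.52))/(-3.8*k^2 + 0.76*k + 2.81)^3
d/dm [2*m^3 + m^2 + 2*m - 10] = 6*m^2 + 2*m + 2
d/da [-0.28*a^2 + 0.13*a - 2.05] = 0.13 - 0.56*a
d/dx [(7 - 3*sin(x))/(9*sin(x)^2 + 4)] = 3*(9*sin(x)^2 - 42*sin(x) - 4)*cos(x)/(9*sin(x)^2 + 4)^2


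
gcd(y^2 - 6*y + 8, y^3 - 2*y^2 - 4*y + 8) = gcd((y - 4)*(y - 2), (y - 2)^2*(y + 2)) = y - 2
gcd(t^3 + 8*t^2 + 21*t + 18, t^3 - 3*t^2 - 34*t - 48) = t^2 + 5*t + 6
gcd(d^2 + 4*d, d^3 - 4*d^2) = d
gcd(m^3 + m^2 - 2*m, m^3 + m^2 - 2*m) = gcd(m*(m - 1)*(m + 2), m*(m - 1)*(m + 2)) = m^3 + m^2 - 2*m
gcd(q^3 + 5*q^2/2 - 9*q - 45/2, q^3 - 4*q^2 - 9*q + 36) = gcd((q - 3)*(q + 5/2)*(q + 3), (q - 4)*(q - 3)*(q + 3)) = q^2 - 9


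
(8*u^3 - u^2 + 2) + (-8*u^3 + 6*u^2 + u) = 5*u^2 + u + 2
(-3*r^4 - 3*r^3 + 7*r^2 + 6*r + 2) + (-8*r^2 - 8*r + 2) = -3*r^4 - 3*r^3 - r^2 - 2*r + 4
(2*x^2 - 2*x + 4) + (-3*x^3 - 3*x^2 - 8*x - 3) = -3*x^3 - x^2 - 10*x + 1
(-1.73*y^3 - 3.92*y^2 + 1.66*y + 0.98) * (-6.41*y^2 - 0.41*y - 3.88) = 11.0893*y^5 + 25.8365*y^4 - 2.321*y^3 + 8.2472*y^2 - 6.8426*y - 3.8024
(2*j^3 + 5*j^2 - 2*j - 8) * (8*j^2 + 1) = 16*j^5 + 40*j^4 - 14*j^3 - 59*j^2 - 2*j - 8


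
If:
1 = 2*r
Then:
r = 1/2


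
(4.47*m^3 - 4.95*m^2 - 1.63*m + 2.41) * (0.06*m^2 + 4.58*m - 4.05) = 0.2682*m^5 + 20.1756*m^4 - 40.8723*m^3 + 12.7267*m^2 + 17.6393*m - 9.7605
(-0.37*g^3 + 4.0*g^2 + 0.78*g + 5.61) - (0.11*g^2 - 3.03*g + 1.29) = -0.37*g^3 + 3.89*g^2 + 3.81*g + 4.32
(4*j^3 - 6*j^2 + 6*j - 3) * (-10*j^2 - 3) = -40*j^5 + 60*j^4 - 72*j^3 + 48*j^2 - 18*j + 9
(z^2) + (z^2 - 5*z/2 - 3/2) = 2*z^2 - 5*z/2 - 3/2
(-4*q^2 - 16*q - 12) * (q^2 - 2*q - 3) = -4*q^4 - 8*q^3 + 32*q^2 + 72*q + 36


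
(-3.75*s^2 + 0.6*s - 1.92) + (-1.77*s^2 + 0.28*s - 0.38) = -5.52*s^2 + 0.88*s - 2.3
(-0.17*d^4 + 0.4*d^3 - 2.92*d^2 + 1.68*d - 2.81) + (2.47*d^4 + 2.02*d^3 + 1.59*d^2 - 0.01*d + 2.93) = 2.3*d^4 + 2.42*d^3 - 1.33*d^2 + 1.67*d + 0.12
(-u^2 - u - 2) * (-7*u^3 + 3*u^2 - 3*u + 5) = 7*u^5 + 4*u^4 + 14*u^3 - 8*u^2 + u - 10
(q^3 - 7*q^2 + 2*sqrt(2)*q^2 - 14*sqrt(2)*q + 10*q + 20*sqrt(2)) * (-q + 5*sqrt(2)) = -q^4 + 3*sqrt(2)*q^3 + 7*q^3 - 21*sqrt(2)*q^2 + 10*q^2 - 140*q + 30*sqrt(2)*q + 200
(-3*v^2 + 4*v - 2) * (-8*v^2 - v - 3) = 24*v^4 - 29*v^3 + 21*v^2 - 10*v + 6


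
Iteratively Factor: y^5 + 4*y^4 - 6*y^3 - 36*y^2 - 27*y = (y + 1)*(y^4 + 3*y^3 - 9*y^2 - 27*y) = (y + 1)*(y + 3)*(y^3 - 9*y) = (y + 1)*(y + 3)^2*(y^2 - 3*y) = y*(y + 1)*(y + 3)^2*(y - 3)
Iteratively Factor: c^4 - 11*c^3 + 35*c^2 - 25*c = (c - 5)*(c^3 - 6*c^2 + 5*c) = c*(c - 5)*(c^2 - 6*c + 5) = c*(c - 5)^2*(c - 1)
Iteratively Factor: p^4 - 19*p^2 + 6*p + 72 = (p - 3)*(p^3 + 3*p^2 - 10*p - 24) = (p - 3)^2*(p^2 + 6*p + 8) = (p - 3)^2*(p + 2)*(p + 4)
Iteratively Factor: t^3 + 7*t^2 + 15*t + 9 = (t + 1)*(t^2 + 6*t + 9) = (t + 1)*(t + 3)*(t + 3)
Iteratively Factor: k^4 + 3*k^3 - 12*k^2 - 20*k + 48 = (k - 2)*(k^3 + 5*k^2 - 2*k - 24) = (k - 2)*(k + 3)*(k^2 + 2*k - 8) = (k - 2)*(k + 3)*(k + 4)*(k - 2)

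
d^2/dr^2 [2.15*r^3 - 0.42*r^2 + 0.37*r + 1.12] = 12.9*r - 0.84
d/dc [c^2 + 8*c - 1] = 2*c + 8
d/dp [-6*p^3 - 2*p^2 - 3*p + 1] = -18*p^2 - 4*p - 3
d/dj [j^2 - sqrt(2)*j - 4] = 2*j - sqrt(2)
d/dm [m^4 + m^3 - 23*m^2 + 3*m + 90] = 4*m^3 + 3*m^2 - 46*m + 3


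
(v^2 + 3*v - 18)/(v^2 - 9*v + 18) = (v + 6)/(v - 6)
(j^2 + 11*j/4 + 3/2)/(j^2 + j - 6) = (j^2 + 11*j/4 + 3/2)/(j^2 + j - 6)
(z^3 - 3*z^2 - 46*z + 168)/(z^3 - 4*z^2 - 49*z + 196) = (z - 6)/(z - 7)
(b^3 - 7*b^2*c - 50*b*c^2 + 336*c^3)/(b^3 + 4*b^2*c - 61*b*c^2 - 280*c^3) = (b - 6*c)/(b + 5*c)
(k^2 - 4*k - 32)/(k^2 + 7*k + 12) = (k - 8)/(k + 3)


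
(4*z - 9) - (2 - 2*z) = 6*z - 11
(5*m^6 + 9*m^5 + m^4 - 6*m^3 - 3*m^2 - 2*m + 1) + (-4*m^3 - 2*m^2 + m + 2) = 5*m^6 + 9*m^5 + m^4 - 10*m^3 - 5*m^2 - m + 3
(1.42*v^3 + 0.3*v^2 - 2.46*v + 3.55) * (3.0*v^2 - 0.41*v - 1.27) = 4.26*v^5 + 0.3178*v^4 - 9.3064*v^3 + 11.2776*v^2 + 1.6687*v - 4.5085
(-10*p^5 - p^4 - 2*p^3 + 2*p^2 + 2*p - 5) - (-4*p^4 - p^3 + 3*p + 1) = -10*p^5 + 3*p^4 - p^3 + 2*p^2 - p - 6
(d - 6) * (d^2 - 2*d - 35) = d^3 - 8*d^2 - 23*d + 210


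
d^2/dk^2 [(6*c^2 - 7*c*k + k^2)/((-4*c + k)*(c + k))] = 4*c*(-89*c^3 + 69*c^2*k - 15*c*k^2 + 2*k^3)/(64*c^6 + 144*c^5*k + 60*c^4*k^2 - 45*c^3*k^3 - 15*c^2*k^4 + 9*c*k^5 - k^6)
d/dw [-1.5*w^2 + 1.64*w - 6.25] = 1.64 - 3.0*w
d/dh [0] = 0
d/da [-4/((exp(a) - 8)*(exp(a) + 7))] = (8*exp(a) - 4)*exp(a)/((exp(a) - 8)^2*(exp(a) + 7)^2)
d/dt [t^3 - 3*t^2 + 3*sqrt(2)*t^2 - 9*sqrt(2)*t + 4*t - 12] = 3*t^2 - 6*t + 6*sqrt(2)*t - 9*sqrt(2) + 4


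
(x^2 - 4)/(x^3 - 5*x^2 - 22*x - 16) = (x - 2)/(x^2 - 7*x - 8)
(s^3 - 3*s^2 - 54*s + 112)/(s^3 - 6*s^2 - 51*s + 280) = (s - 2)/(s - 5)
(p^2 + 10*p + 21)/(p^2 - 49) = (p + 3)/(p - 7)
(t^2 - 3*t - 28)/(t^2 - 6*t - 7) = (t + 4)/(t + 1)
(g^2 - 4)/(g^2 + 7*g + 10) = (g - 2)/(g + 5)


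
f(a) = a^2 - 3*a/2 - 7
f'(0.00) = -1.50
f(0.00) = -7.00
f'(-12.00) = -25.50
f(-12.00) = 155.00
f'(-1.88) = -5.26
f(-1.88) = -0.65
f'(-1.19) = -3.88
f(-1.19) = -3.80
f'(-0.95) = -3.40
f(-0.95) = -4.67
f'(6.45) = 11.40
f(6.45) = 24.93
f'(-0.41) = -2.32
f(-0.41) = -6.22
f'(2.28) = 3.06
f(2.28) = -5.22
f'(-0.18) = -1.86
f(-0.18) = -6.70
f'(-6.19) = -13.88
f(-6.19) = 40.60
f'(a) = 2*a - 3/2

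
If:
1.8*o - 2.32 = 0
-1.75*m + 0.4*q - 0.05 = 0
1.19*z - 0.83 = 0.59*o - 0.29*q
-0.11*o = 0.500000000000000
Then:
No Solution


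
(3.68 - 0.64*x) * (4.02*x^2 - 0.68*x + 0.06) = -2.5728*x^3 + 15.2288*x^2 - 2.5408*x + 0.2208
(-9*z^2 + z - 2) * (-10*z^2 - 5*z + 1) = 90*z^4 + 35*z^3 + 6*z^2 + 11*z - 2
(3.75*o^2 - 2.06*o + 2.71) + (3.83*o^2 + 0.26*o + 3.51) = 7.58*o^2 - 1.8*o + 6.22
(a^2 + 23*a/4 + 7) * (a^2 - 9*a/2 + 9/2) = a^4 + 5*a^3/4 - 115*a^2/8 - 45*a/8 + 63/2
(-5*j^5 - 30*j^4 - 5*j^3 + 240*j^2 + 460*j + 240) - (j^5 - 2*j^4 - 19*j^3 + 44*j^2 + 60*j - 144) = -6*j^5 - 28*j^4 + 14*j^3 + 196*j^2 + 400*j + 384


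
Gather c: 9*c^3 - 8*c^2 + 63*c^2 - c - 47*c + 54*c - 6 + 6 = 9*c^3 + 55*c^2 + 6*c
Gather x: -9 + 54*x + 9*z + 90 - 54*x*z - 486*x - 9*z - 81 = x*(-54*z - 432)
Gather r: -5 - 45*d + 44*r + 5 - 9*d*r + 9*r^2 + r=-45*d + 9*r^2 + r*(45 - 9*d)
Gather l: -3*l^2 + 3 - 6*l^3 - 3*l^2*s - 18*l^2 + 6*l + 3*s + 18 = -6*l^3 + l^2*(-3*s - 21) + 6*l + 3*s + 21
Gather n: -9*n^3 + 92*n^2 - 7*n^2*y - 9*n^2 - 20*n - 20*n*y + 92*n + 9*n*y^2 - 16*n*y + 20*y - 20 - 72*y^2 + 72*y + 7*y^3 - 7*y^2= -9*n^3 + n^2*(83 - 7*y) + n*(9*y^2 - 36*y + 72) + 7*y^3 - 79*y^2 + 92*y - 20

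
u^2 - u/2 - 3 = (u - 2)*(u + 3/2)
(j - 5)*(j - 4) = j^2 - 9*j + 20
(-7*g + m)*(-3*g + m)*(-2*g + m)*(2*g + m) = -84*g^4 + 40*g^3*m + 17*g^2*m^2 - 10*g*m^3 + m^4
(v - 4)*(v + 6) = v^2 + 2*v - 24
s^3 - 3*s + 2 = (s - 1)^2*(s + 2)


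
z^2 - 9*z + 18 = (z - 6)*(z - 3)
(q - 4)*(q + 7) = q^2 + 3*q - 28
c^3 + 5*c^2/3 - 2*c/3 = c*(c - 1/3)*(c + 2)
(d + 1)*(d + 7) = d^2 + 8*d + 7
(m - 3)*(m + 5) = m^2 + 2*m - 15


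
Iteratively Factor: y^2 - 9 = (y + 3)*(y - 3)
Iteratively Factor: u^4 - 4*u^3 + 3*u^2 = (u)*(u^3 - 4*u^2 + 3*u) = u*(u - 3)*(u^2 - u) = u^2*(u - 3)*(u - 1)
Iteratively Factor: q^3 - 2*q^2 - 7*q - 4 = (q + 1)*(q^2 - 3*q - 4) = (q + 1)^2*(q - 4)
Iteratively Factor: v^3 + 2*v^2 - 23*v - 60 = (v - 5)*(v^2 + 7*v + 12) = (v - 5)*(v + 3)*(v + 4)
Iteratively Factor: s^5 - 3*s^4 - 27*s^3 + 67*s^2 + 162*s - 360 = (s - 2)*(s^4 - s^3 - 29*s^2 + 9*s + 180) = (s - 2)*(s + 4)*(s^3 - 5*s^2 - 9*s + 45) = (s - 2)*(s + 3)*(s + 4)*(s^2 - 8*s + 15) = (s - 5)*(s - 2)*(s + 3)*(s + 4)*(s - 3)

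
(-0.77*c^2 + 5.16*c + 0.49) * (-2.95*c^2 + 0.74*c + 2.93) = 2.2715*c^4 - 15.7918*c^3 + 0.1168*c^2 + 15.4814*c + 1.4357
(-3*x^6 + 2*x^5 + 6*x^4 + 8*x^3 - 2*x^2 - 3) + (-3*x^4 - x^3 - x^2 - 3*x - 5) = -3*x^6 + 2*x^5 + 3*x^4 + 7*x^3 - 3*x^2 - 3*x - 8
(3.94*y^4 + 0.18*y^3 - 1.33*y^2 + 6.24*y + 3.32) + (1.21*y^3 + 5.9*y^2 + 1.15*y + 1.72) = 3.94*y^4 + 1.39*y^3 + 4.57*y^2 + 7.39*y + 5.04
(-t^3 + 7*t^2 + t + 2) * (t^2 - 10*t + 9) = -t^5 + 17*t^4 - 78*t^3 + 55*t^2 - 11*t + 18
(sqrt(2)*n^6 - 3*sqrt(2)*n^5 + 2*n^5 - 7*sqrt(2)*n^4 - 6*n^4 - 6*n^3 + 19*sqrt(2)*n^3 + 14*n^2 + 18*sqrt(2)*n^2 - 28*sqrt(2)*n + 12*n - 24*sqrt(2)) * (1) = sqrt(2)*n^6 - 3*sqrt(2)*n^5 + 2*n^5 - 7*sqrt(2)*n^4 - 6*n^4 - 6*n^3 + 19*sqrt(2)*n^3 + 14*n^2 + 18*sqrt(2)*n^2 - 28*sqrt(2)*n + 12*n - 24*sqrt(2)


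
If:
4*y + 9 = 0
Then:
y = -9/4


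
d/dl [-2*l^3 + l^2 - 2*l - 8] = -6*l^2 + 2*l - 2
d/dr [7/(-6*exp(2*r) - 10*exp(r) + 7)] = (84*exp(r) + 70)*exp(r)/(6*exp(2*r) + 10*exp(r) - 7)^2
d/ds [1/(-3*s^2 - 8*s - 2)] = 2*(3*s + 4)/(3*s^2 + 8*s + 2)^2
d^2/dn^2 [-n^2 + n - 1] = -2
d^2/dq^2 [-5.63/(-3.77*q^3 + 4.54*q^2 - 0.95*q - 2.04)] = ((51.1204 - 127.3506*q)*(3.77*q^3 - 4.54*q^2 + 0.95*q + 2.04) + 5.63*(11.31*q^2 - 9.08*q + 0.95)*(22.62*q^2 - 18.16*q + 1.9))/(3.77*q^3 - 4.54*q^2 + 0.95*q + 2.04)^3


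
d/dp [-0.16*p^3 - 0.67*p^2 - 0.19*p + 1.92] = -0.48*p^2 - 1.34*p - 0.19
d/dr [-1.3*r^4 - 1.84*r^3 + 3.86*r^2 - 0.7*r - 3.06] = -5.2*r^3 - 5.52*r^2 + 7.72*r - 0.7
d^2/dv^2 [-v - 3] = 0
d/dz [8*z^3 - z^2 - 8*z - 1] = 24*z^2 - 2*z - 8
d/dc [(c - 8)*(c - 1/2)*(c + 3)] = 3*c^2 - 11*c - 43/2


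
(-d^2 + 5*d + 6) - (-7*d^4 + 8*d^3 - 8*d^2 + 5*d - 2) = 7*d^4 - 8*d^3 + 7*d^2 + 8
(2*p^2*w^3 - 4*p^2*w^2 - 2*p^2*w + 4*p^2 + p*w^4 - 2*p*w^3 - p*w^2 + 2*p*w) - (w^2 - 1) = 2*p^2*w^3 - 4*p^2*w^2 - 2*p^2*w + 4*p^2 + p*w^4 - 2*p*w^3 - p*w^2 + 2*p*w - w^2 + 1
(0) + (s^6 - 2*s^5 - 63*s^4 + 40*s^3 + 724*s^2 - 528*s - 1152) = s^6 - 2*s^5 - 63*s^4 + 40*s^3 + 724*s^2 - 528*s - 1152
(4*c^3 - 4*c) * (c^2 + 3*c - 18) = 4*c^5 + 12*c^4 - 76*c^3 - 12*c^2 + 72*c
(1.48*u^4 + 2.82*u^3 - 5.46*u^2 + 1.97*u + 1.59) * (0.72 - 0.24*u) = -0.3552*u^5 + 0.3888*u^4 + 3.3408*u^3 - 4.404*u^2 + 1.0368*u + 1.1448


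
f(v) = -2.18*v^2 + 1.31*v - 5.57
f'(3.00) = -11.77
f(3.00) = -21.26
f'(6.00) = -24.85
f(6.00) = -76.19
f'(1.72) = -6.19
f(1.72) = -9.77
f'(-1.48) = 7.76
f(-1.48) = -12.28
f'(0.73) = -1.87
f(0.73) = -5.78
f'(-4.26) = 19.88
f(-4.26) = -50.71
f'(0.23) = 0.31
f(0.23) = -5.38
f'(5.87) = -24.28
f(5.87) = -73.00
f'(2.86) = -11.16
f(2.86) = -19.65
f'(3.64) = -14.56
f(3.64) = -29.69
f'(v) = 1.31 - 4.36*v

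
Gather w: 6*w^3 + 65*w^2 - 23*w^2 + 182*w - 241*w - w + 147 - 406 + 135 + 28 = 6*w^3 + 42*w^2 - 60*w - 96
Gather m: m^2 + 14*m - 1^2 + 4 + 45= m^2 + 14*m + 48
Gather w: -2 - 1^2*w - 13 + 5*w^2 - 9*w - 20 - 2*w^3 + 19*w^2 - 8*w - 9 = -2*w^3 + 24*w^2 - 18*w - 44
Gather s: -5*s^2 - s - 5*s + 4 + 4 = -5*s^2 - 6*s + 8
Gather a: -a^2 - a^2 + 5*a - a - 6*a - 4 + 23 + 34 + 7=-2*a^2 - 2*a + 60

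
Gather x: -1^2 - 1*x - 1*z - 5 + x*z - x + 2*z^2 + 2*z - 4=x*(z - 2) + 2*z^2 + z - 10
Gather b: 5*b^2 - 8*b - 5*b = 5*b^2 - 13*b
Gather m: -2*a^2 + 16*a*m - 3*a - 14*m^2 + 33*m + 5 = -2*a^2 - 3*a - 14*m^2 + m*(16*a + 33) + 5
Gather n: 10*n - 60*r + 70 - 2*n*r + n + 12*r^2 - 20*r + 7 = n*(11 - 2*r) + 12*r^2 - 80*r + 77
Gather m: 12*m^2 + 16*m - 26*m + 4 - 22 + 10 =12*m^2 - 10*m - 8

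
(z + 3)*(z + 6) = z^2 + 9*z + 18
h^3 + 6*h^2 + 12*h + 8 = (h + 2)^3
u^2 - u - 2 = (u - 2)*(u + 1)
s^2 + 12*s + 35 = (s + 5)*(s + 7)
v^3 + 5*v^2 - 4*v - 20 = (v - 2)*(v + 2)*(v + 5)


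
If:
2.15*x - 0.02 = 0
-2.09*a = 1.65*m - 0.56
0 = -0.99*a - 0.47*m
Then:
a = -0.40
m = 0.85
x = 0.01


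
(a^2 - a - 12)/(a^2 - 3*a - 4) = (a + 3)/(a + 1)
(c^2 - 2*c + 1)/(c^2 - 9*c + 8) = (c - 1)/(c - 8)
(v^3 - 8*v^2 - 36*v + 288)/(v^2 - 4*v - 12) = (v^2 - 2*v - 48)/(v + 2)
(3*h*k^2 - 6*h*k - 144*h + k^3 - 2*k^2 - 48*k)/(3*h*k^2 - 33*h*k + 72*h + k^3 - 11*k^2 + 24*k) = (k + 6)/(k - 3)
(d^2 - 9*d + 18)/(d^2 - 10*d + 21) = (d - 6)/(d - 7)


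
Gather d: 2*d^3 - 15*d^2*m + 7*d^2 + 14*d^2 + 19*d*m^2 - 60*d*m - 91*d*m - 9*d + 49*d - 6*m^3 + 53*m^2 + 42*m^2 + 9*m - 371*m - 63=2*d^3 + d^2*(21 - 15*m) + d*(19*m^2 - 151*m + 40) - 6*m^3 + 95*m^2 - 362*m - 63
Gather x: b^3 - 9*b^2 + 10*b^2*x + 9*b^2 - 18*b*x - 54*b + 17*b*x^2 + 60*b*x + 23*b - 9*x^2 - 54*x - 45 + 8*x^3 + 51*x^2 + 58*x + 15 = b^3 - 31*b + 8*x^3 + x^2*(17*b + 42) + x*(10*b^2 + 42*b + 4) - 30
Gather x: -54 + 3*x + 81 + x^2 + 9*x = x^2 + 12*x + 27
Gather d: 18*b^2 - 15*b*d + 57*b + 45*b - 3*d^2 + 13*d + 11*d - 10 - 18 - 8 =18*b^2 + 102*b - 3*d^2 + d*(24 - 15*b) - 36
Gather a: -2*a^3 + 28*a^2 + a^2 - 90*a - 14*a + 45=-2*a^3 + 29*a^2 - 104*a + 45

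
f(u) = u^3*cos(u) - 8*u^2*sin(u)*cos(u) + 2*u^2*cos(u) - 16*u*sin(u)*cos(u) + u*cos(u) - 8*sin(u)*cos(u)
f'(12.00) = 1014.75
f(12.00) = 2323.51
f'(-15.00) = -2511.02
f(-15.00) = 1458.87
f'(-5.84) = 42.41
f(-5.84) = -196.19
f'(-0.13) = -3.55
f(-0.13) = 0.68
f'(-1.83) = 5.90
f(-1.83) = -1.04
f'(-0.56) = 2.18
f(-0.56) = 0.61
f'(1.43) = 33.42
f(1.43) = -5.38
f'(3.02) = -163.80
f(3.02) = -32.88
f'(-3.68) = -55.67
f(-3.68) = 47.99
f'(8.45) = -429.86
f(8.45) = -91.71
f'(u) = -u^3*sin(u) + 8*u^2*sin(u)^2 - 2*u^2*sin(u) - 8*u^2*cos(u)^2 + 3*u^2*cos(u) + 16*u*sin(u)^2 - 16*u*sin(u)*cos(u) - u*sin(u) - 16*u*cos(u)^2 + 4*u*cos(u) + 8*sin(u)^2 - 16*sin(u)*cos(u) - 8*cos(u)^2 + cos(u)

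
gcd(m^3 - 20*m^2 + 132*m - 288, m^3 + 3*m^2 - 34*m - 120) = m - 6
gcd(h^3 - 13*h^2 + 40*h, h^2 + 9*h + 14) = 1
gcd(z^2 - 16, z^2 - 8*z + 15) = 1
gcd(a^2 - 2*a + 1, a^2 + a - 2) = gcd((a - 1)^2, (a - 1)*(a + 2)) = a - 1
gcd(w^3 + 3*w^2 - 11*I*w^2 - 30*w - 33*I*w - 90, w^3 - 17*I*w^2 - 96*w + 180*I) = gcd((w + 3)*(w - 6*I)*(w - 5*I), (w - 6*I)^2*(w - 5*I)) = w^2 - 11*I*w - 30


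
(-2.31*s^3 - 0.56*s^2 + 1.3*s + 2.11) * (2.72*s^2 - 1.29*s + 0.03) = -6.2832*s^5 + 1.4567*s^4 + 4.1891*s^3 + 4.0454*s^2 - 2.6829*s + 0.0633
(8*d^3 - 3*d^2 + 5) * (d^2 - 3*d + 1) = 8*d^5 - 27*d^4 + 17*d^3 + 2*d^2 - 15*d + 5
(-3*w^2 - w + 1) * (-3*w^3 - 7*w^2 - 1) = 9*w^5 + 24*w^4 + 4*w^3 - 4*w^2 + w - 1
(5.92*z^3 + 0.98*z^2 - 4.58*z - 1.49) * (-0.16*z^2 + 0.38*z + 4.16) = -0.9472*z^5 + 2.0928*z^4 + 25.7324*z^3 + 2.5748*z^2 - 19.619*z - 6.1984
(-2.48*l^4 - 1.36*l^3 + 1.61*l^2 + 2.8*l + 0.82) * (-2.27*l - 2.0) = 5.6296*l^5 + 8.0472*l^4 - 0.9347*l^3 - 9.576*l^2 - 7.4614*l - 1.64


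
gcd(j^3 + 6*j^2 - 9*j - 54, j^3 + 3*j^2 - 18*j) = j^2 + 3*j - 18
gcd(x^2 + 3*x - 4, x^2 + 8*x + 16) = x + 4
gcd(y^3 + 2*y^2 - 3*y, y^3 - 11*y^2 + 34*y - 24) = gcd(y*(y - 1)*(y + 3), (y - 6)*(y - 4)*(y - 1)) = y - 1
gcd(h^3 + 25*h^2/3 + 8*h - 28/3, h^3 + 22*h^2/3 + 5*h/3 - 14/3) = h^2 + 19*h/3 - 14/3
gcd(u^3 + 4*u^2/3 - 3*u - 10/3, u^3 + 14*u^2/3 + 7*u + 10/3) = u^2 + 3*u + 2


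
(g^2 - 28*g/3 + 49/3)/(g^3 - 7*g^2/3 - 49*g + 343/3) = 1/(g + 7)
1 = 1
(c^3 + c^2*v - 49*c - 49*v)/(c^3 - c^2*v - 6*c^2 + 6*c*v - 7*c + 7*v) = (-c^2 - c*v - 7*c - 7*v)/(-c^2 + c*v - c + v)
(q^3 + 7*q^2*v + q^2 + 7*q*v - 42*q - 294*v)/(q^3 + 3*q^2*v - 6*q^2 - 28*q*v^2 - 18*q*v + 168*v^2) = (q + 7)/(q - 4*v)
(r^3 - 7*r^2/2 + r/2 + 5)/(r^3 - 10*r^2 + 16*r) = (2*r^2 - 3*r - 5)/(2*r*(r - 8))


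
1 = 1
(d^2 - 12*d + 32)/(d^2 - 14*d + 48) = (d - 4)/(d - 6)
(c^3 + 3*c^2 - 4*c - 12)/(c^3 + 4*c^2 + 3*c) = (c^2 - 4)/(c*(c + 1))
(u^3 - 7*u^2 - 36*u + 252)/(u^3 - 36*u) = (u - 7)/u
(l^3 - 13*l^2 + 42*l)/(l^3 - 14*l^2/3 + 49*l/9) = 9*(l^2 - 13*l + 42)/(9*l^2 - 42*l + 49)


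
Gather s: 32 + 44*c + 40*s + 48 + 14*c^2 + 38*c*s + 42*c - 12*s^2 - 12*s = 14*c^2 + 86*c - 12*s^2 + s*(38*c + 28) + 80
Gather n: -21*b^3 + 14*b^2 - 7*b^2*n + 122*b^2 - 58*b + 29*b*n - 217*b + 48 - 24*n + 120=-21*b^3 + 136*b^2 - 275*b + n*(-7*b^2 + 29*b - 24) + 168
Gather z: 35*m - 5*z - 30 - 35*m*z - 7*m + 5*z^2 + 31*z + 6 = 28*m + 5*z^2 + z*(26 - 35*m) - 24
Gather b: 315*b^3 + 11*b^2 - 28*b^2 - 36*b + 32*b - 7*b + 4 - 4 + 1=315*b^3 - 17*b^2 - 11*b + 1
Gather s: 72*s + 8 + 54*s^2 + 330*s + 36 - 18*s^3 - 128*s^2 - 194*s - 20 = -18*s^3 - 74*s^2 + 208*s + 24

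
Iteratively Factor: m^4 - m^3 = (m - 1)*(m^3) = m*(m - 1)*(m^2) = m^2*(m - 1)*(m)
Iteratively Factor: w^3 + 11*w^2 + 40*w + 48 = (w + 3)*(w^2 + 8*w + 16) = (w + 3)*(w + 4)*(w + 4)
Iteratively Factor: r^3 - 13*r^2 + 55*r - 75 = (r - 3)*(r^2 - 10*r + 25) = (r - 5)*(r - 3)*(r - 5)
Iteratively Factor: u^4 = (u)*(u^3) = u^2*(u^2) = u^3*(u)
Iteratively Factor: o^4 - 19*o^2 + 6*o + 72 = (o + 4)*(o^3 - 4*o^2 - 3*o + 18) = (o - 3)*(o + 4)*(o^2 - o - 6) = (o - 3)^2*(o + 4)*(o + 2)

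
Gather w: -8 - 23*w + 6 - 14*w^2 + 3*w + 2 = -14*w^2 - 20*w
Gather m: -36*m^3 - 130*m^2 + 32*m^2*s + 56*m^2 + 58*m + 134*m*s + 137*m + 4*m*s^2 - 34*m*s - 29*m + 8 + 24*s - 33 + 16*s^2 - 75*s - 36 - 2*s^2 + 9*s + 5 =-36*m^3 + m^2*(32*s - 74) + m*(4*s^2 + 100*s + 166) + 14*s^2 - 42*s - 56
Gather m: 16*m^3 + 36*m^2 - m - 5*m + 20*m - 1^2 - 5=16*m^3 + 36*m^2 + 14*m - 6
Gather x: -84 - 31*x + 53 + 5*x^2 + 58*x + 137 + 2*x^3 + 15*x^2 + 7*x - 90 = 2*x^3 + 20*x^2 + 34*x + 16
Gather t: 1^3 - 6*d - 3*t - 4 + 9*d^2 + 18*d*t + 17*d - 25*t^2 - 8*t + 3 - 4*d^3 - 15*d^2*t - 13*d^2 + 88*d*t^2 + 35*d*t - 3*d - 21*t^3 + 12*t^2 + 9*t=-4*d^3 - 4*d^2 + 8*d - 21*t^3 + t^2*(88*d - 13) + t*(-15*d^2 + 53*d - 2)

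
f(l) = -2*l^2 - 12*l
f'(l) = -4*l - 12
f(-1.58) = 13.97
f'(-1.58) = -5.68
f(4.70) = -100.58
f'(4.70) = -30.80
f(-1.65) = 14.36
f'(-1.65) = -5.40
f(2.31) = -38.39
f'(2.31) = -21.24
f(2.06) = -33.21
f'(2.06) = -20.24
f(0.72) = -9.68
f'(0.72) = -14.88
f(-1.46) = 13.26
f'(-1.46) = -6.16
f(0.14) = -1.72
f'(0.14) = -12.56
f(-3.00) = 18.00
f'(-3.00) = 0.00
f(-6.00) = 0.00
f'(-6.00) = 12.00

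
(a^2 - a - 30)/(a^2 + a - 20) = (a - 6)/(a - 4)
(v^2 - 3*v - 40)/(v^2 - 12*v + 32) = (v + 5)/(v - 4)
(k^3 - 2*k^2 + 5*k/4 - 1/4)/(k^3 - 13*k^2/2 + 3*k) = (2*k^2 - 3*k + 1)/(2*k*(k - 6))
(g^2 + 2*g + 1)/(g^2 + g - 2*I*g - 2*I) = (g + 1)/(g - 2*I)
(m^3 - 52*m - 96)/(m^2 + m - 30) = (m^2 - 6*m - 16)/(m - 5)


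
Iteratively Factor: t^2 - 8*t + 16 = (t - 4)*(t - 4)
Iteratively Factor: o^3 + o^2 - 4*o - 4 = (o + 1)*(o^2 - 4) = (o + 1)*(o + 2)*(o - 2)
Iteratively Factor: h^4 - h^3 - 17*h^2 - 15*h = (h - 5)*(h^3 + 4*h^2 + 3*h) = (h - 5)*(h + 1)*(h^2 + 3*h) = (h - 5)*(h + 1)*(h + 3)*(h)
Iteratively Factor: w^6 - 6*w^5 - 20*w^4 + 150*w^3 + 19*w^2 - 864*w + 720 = (w - 4)*(w^5 - 2*w^4 - 28*w^3 + 38*w^2 + 171*w - 180) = (w - 5)*(w - 4)*(w^4 + 3*w^3 - 13*w^2 - 27*w + 36) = (w - 5)*(w - 4)*(w - 1)*(w^3 + 4*w^2 - 9*w - 36) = (w - 5)*(w - 4)*(w - 1)*(w + 4)*(w^2 - 9) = (w - 5)*(w - 4)*(w - 1)*(w + 3)*(w + 4)*(w - 3)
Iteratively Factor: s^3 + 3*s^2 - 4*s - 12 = (s + 3)*(s^2 - 4) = (s - 2)*(s + 3)*(s + 2)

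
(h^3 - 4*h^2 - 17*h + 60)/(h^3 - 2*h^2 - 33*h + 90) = (h + 4)/(h + 6)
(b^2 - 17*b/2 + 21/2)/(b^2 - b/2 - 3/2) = (b - 7)/(b + 1)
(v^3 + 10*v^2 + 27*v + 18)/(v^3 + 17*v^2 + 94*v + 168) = (v^2 + 4*v + 3)/(v^2 + 11*v + 28)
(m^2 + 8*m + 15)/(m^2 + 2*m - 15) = (m + 3)/(m - 3)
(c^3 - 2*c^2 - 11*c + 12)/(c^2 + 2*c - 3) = c - 4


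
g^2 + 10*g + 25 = (g + 5)^2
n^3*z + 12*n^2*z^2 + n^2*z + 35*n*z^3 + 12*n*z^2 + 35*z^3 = (n + 5*z)*(n + 7*z)*(n*z + z)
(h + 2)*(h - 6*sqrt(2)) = h^2 - 6*sqrt(2)*h + 2*h - 12*sqrt(2)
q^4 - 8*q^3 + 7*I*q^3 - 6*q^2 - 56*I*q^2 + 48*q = q*(q - 8)*(q + I)*(q + 6*I)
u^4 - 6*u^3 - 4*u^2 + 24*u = u*(u - 6)*(u - 2)*(u + 2)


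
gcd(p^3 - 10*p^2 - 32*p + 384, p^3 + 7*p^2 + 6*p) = p + 6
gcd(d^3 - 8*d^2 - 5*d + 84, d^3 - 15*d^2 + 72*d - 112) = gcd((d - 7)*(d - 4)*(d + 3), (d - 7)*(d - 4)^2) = d^2 - 11*d + 28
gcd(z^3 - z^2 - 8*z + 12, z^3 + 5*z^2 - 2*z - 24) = z^2 + z - 6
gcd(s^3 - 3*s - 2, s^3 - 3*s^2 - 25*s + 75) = 1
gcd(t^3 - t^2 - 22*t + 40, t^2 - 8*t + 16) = t - 4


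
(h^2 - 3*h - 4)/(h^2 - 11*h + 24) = (h^2 - 3*h - 4)/(h^2 - 11*h + 24)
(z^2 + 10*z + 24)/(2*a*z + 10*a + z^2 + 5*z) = (z^2 + 10*z + 24)/(2*a*z + 10*a + z^2 + 5*z)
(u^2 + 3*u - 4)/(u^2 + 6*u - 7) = (u + 4)/(u + 7)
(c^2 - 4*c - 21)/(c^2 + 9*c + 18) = (c - 7)/(c + 6)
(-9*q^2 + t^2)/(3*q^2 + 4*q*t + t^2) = (-3*q + t)/(q + t)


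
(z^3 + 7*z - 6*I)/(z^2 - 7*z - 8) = (-z^3 - 7*z + 6*I)/(-z^2 + 7*z + 8)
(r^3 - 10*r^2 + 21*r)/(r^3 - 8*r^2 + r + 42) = r/(r + 2)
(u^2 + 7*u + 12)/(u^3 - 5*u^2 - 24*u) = (u + 4)/(u*(u - 8))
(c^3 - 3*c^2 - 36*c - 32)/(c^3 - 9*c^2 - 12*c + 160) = (c + 1)/(c - 5)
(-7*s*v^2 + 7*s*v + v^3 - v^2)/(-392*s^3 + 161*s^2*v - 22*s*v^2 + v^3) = v*(v - 1)/(56*s^2 - 15*s*v + v^2)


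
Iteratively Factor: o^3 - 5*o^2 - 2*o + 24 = (o + 2)*(o^2 - 7*o + 12) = (o - 4)*(o + 2)*(o - 3)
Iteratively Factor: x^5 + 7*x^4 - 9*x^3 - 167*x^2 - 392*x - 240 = (x - 5)*(x^4 + 12*x^3 + 51*x^2 + 88*x + 48) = (x - 5)*(x + 4)*(x^3 + 8*x^2 + 19*x + 12) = (x - 5)*(x + 1)*(x + 4)*(x^2 + 7*x + 12) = (x - 5)*(x + 1)*(x + 4)^2*(x + 3)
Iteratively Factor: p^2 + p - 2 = (p - 1)*(p + 2)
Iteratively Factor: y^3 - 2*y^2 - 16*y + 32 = (y - 2)*(y^2 - 16) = (y - 2)*(y + 4)*(y - 4)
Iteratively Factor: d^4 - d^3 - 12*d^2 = (d)*(d^3 - d^2 - 12*d) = d*(d - 4)*(d^2 + 3*d) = d*(d - 4)*(d + 3)*(d)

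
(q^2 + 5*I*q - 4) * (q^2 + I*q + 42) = q^4 + 6*I*q^3 + 33*q^2 + 206*I*q - 168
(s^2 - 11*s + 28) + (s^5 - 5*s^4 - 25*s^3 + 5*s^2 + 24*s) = s^5 - 5*s^4 - 25*s^3 + 6*s^2 + 13*s + 28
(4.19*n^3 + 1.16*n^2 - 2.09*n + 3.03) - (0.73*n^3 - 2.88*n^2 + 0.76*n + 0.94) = 3.46*n^3 + 4.04*n^2 - 2.85*n + 2.09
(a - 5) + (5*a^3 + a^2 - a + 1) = 5*a^3 + a^2 - 4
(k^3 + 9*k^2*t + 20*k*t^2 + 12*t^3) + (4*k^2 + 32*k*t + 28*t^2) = k^3 + 9*k^2*t + 4*k^2 + 20*k*t^2 + 32*k*t + 12*t^3 + 28*t^2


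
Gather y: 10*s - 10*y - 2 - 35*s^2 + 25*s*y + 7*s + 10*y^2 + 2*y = -35*s^2 + 17*s + 10*y^2 + y*(25*s - 8) - 2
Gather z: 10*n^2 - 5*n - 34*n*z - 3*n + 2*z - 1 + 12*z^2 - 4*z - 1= 10*n^2 - 8*n + 12*z^2 + z*(-34*n - 2) - 2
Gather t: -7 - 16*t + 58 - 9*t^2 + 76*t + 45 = -9*t^2 + 60*t + 96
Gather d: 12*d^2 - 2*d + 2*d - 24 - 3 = 12*d^2 - 27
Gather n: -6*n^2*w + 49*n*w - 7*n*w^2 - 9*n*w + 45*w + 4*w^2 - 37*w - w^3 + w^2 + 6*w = -6*n^2*w + n*(-7*w^2 + 40*w) - w^3 + 5*w^2 + 14*w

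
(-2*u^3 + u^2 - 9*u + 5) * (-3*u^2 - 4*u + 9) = 6*u^5 + 5*u^4 + 5*u^3 + 30*u^2 - 101*u + 45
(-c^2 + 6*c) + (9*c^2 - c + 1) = 8*c^2 + 5*c + 1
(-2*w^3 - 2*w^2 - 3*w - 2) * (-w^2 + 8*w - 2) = 2*w^5 - 14*w^4 - 9*w^3 - 18*w^2 - 10*w + 4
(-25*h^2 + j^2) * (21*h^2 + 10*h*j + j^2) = -525*h^4 - 250*h^3*j - 4*h^2*j^2 + 10*h*j^3 + j^4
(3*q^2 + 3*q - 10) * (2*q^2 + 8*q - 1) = 6*q^4 + 30*q^3 + q^2 - 83*q + 10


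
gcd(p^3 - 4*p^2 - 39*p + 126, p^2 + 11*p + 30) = p + 6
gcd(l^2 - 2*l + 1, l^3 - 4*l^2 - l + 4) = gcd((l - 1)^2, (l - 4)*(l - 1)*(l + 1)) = l - 1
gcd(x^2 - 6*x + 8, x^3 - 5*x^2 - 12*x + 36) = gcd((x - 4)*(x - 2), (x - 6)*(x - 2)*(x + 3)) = x - 2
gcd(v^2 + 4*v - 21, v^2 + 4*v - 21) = v^2 + 4*v - 21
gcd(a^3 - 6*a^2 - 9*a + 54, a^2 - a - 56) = 1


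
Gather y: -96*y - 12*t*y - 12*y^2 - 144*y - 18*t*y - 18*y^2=-30*y^2 + y*(-30*t - 240)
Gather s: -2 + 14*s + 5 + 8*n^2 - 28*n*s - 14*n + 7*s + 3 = 8*n^2 - 14*n + s*(21 - 28*n) + 6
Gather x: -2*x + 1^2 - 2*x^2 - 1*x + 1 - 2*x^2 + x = -4*x^2 - 2*x + 2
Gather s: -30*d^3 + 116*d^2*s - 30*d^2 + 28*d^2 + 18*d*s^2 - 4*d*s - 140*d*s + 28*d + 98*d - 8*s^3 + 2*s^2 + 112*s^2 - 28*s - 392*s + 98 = -30*d^3 - 2*d^2 + 126*d - 8*s^3 + s^2*(18*d + 114) + s*(116*d^2 - 144*d - 420) + 98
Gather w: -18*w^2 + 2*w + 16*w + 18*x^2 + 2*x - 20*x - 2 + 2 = -18*w^2 + 18*w + 18*x^2 - 18*x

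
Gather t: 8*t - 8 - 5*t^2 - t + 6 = -5*t^2 + 7*t - 2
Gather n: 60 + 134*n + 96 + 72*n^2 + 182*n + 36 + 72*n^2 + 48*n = 144*n^2 + 364*n + 192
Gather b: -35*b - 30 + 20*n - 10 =-35*b + 20*n - 40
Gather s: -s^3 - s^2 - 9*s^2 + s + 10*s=-s^3 - 10*s^2 + 11*s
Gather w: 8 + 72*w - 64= 72*w - 56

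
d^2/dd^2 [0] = 0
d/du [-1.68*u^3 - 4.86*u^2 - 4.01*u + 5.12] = -5.04*u^2 - 9.72*u - 4.01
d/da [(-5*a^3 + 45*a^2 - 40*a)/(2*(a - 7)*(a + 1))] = 5*(-a^4 + 12*a^3 - 25*a^2 - 126*a + 56)/(2*(a^4 - 12*a^3 + 22*a^2 + 84*a + 49))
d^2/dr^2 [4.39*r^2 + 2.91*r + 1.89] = 8.78000000000000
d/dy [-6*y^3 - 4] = -18*y^2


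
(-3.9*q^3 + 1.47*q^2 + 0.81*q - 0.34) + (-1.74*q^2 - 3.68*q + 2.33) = -3.9*q^3 - 0.27*q^2 - 2.87*q + 1.99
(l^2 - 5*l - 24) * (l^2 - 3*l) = l^4 - 8*l^3 - 9*l^2 + 72*l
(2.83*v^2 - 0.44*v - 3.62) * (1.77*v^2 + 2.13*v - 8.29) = 5.0091*v^4 + 5.2491*v^3 - 30.8053*v^2 - 4.063*v + 30.0098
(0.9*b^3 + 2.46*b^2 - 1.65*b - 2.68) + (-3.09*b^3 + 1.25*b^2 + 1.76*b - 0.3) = -2.19*b^3 + 3.71*b^2 + 0.11*b - 2.98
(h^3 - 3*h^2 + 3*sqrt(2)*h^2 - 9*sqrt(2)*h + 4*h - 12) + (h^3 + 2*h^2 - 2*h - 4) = 2*h^3 - h^2 + 3*sqrt(2)*h^2 - 9*sqrt(2)*h + 2*h - 16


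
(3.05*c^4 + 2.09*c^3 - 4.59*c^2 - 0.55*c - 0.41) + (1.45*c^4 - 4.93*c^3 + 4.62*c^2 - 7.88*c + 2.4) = 4.5*c^4 - 2.84*c^3 + 0.0300000000000002*c^2 - 8.43*c + 1.99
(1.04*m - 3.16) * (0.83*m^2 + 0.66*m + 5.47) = 0.8632*m^3 - 1.9364*m^2 + 3.6032*m - 17.2852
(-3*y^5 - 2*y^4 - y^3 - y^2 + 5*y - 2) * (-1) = 3*y^5 + 2*y^4 + y^3 + y^2 - 5*y + 2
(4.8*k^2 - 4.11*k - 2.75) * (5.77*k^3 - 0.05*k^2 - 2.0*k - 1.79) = 27.696*k^5 - 23.9547*k^4 - 25.262*k^3 - 0.234500000000001*k^2 + 12.8569*k + 4.9225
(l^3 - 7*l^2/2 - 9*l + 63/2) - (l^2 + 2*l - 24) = l^3 - 9*l^2/2 - 11*l + 111/2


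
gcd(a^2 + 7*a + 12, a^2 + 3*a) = a + 3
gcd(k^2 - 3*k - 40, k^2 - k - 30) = k + 5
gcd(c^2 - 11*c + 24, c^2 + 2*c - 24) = 1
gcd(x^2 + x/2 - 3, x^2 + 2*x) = x + 2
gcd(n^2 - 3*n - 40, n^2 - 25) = n + 5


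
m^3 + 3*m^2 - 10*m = m*(m - 2)*(m + 5)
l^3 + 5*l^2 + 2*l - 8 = (l - 1)*(l + 2)*(l + 4)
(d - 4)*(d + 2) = d^2 - 2*d - 8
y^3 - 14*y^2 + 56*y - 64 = (y - 8)*(y - 4)*(y - 2)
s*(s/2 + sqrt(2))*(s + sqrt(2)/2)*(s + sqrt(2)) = s^4/2 + 7*sqrt(2)*s^3/4 + 7*s^2/2 + sqrt(2)*s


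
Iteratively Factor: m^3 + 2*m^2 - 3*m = (m - 1)*(m^2 + 3*m) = m*(m - 1)*(m + 3)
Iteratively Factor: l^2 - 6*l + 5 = (l - 1)*(l - 5)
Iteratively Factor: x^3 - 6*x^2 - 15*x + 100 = (x - 5)*(x^2 - x - 20) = (x - 5)*(x + 4)*(x - 5)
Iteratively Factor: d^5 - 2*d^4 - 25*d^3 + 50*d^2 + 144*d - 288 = (d - 4)*(d^4 + 2*d^3 - 17*d^2 - 18*d + 72) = (d - 4)*(d + 3)*(d^3 - d^2 - 14*d + 24) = (d - 4)*(d - 3)*(d + 3)*(d^2 + 2*d - 8) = (d - 4)*(d - 3)*(d - 2)*(d + 3)*(d + 4)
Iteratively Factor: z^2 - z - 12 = (z + 3)*(z - 4)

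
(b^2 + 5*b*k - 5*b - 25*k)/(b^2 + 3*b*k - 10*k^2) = (b - 5)/(b - 2*k)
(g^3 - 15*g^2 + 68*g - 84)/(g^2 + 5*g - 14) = (g^2 - 13*g + 42)/(g + 7)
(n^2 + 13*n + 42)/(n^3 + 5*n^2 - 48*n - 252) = (n + 7)/(n^2 - n - 42)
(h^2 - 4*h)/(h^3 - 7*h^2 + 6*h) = (h - 4)/(h^2 - 7*h + 6)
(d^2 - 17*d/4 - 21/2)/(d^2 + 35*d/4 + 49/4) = (d - 6)/(d + 7)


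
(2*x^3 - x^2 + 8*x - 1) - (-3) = 2*x^3 - x^2 + 8*x + 2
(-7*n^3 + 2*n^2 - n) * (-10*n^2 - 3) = 70*n^5 - 20*n^4 + 31*n^3 - 6*n^2 + 3*n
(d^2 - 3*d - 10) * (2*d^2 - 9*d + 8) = 2*d^4 - 15*d^3 + 15*d^2 + 66*d - 80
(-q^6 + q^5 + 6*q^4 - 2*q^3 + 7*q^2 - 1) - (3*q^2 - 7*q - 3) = -q^6 + q^5 + 6*q^4 - 2*q^3 + 4*q^2 + 7*q + 2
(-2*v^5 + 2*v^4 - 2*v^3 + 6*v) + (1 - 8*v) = -2*v^5 + 2*v^4 - 2*v^3 - 2*v + 1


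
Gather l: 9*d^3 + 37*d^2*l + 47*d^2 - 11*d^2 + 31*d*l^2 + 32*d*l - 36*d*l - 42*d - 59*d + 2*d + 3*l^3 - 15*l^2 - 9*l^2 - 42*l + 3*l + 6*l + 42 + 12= 9*d^3 + 36*d^2 - 99*d + 3*l^3 + l^2*(31*d - 24) + l*(37*d^2 - 4*d - 33) + 54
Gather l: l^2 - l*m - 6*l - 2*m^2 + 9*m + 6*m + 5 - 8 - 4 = l^2 + l*(-m - 6) - 2*m^2 + 15*m - 7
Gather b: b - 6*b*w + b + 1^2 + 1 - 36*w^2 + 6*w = b*(2 - 6*w) - 36*w^2 + 6*w + 2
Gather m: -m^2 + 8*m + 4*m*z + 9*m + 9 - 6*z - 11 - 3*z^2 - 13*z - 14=-m^2 + m*(4*z + 17) - 3*z^2 - 19*z - 16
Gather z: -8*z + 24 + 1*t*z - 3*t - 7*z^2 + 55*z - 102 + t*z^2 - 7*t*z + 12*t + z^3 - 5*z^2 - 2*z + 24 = 9*t + z^3 + z^2*(t - 12) + z*(45 - 6*t) - 54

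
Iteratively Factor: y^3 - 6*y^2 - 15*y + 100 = (y - 5)*(y^2 - y - 20) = (y - 5)^2*(y + 4)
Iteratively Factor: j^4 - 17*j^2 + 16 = (j + 1)*(j^3 - j^2 - 16*j + 16) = (j - 1)*(j + 1)*(j^2 - 16) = (j - 4)*(j - 1)*(j + 1)*(j + 4)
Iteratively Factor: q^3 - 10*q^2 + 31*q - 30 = (q - 5)*(q^2 - 5*q + 6) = (q - 5)*(q - 3)*(q - 2)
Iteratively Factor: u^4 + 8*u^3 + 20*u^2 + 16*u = (u + 2)*(u^3 + 6*u^2 + 8*u) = (u + 2)*(u + 4)*(u^2 + 2*u) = u*(u + 2)*(u + 4)*(u + 2)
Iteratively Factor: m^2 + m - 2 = (m - 1)*(m + 2)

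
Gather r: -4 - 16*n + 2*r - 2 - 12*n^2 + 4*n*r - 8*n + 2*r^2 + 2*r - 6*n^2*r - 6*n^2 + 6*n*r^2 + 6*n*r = -18*n^2 - 24*n + r^2*(6*n + 2) + r*(-6*n^2 + 10*n + 4) - 6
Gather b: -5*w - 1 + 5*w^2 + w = 5*w^2 - 4*w - 1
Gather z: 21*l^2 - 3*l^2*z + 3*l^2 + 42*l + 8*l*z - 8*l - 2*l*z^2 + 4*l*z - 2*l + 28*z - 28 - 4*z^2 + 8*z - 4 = 24*l^2 + 32*l + z^2*(-2*l - 4) + z*(-3*l^2 + 12*l + 36) - 32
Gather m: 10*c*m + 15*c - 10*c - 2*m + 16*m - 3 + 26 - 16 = 5*c + m*(10*c + 14) + 7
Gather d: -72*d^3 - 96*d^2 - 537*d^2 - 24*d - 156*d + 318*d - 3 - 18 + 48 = -72*d^3 - 633*d^2 + 138*d + 27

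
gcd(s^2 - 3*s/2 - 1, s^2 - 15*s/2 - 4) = s + 1/2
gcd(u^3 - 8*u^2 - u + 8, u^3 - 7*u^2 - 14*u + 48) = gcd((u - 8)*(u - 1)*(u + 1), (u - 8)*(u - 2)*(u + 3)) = u - 8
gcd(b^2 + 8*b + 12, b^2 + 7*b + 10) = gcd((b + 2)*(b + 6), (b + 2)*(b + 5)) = b + 2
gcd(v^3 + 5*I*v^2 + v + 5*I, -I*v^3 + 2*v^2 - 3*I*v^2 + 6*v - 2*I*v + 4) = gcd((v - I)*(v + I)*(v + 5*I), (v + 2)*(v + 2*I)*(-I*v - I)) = 1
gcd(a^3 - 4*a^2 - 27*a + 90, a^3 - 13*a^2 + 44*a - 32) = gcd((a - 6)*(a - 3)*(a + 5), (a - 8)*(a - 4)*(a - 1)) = 1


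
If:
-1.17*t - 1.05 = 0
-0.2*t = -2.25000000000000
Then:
No Solution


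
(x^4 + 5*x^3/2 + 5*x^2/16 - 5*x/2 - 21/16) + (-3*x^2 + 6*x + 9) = x^4 + 5*x^3/2 - 43*x^2/16 + 7*x/2 + 123/16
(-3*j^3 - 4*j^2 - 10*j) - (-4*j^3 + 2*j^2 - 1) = j^3 - 6*j^2 - 10*j + 1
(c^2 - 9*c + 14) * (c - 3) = c^3 - 12*c^2 + 41*c - 42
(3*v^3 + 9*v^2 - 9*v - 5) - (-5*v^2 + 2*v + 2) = 3*v^3 + 14*v^2 - 11*v - 7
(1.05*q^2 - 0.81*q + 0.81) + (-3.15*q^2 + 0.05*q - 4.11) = -2.1*q^2 - 0.76*q - 3.3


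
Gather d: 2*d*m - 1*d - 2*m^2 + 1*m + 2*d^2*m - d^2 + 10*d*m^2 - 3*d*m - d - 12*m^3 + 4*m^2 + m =d^2*(2*m - 1) + d*(10*m^2 - m - 2) - 12*m^3 + 2*m^2 + 2*m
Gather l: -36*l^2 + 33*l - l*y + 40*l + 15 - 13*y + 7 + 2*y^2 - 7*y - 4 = -36*l^2 + l*(73 - y) + 2*y^2 - 20*y + 18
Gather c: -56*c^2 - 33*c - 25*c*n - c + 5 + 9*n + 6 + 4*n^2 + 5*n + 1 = -56*c^2 + c*(-25*n - 34) + 4*n^2 + 14*n + 12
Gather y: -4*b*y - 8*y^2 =-4*b*y - 8*y^2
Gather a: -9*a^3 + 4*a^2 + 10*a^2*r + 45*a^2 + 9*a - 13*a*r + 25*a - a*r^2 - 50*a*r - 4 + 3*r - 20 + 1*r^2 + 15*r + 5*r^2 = -9*a^3 + a^2*(10*r + 49) + a*(-r^2 - 63*r + 34) + 6*r^2 + 18*r - 24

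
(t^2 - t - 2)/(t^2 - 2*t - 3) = (t - 2)/(t - 3)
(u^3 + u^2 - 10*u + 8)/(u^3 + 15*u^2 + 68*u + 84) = (u^3 + u^2 - 10*u + 8)/(u^3 + 15*u^2 + 68*u + 84)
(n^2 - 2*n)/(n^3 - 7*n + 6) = n/(n^2 + 2*n - 3)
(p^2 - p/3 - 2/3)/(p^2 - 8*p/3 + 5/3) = (3*p + 2)/(3*p - 5)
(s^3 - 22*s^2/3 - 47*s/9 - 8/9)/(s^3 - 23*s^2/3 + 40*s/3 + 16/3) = (3*s^2 - 23*s - 8)/(3*(s^2 - 8*s + 16))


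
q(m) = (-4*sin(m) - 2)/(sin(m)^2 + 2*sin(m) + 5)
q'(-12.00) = -0.26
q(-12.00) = -0.65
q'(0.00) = -0.64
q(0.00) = -0.40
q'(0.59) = -0.25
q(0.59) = -0.66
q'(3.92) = 0.72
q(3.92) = 0.20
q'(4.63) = 0.08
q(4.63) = 0.50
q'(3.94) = 0.70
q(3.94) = 0.21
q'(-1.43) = -0.14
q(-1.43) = 0.49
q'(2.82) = 0.41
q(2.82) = -0.57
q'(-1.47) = -0.10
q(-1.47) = 0.49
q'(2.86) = 0.44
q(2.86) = -0.55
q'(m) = (-2*sin(m)*cos(m) - 2*cos(m))*(-4*sin(m) - 2)/(sin(m)^2 + 2*sin(m) + 5)^2 - 4*cos(m)/(sin(m)^2 + 2*sin(m) + 5)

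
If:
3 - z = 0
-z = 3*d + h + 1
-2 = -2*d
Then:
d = 1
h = -7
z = 3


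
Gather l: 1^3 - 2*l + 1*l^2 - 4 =l^2 - 2*l - 3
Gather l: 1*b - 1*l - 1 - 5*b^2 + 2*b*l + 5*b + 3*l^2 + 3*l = -5*b^2 + 6*b + 3*l^2 + l*(2*b + 2) - 1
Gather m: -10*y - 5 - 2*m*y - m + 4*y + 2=m*(-2*y - 1) - 6*y - 3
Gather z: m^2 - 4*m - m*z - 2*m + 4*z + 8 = m^2 - 6*m + z*(4 - m) + 8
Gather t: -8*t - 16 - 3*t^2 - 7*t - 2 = -3*t^2 - 15*t - 18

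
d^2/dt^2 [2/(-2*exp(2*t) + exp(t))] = 2*((2*exp(t) - 1)*(8*exp(t) - 1) - 2*(4*exp(t) - 1)^2)*exp(-t)/(2*exp(t) - 1)^3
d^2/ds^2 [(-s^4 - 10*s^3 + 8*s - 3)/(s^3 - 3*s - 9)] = 6*(-s^6 - 31*s^5 - 195*s^4 - 94*s^3 - 279*s^2 - 837*s - 81)/(s^9 - 9*s^7 - 27*s^6 + 27*s^5 + 162*s^4 + 216*s^3 - 243*s^2 - 729*s - 729)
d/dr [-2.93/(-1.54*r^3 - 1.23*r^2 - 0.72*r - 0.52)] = (-13.5366*r^2 - 7.2078*r - 2.1096)/(1.54*r^3 + 1.23*r^2 + 0.72*r + 0.52)^2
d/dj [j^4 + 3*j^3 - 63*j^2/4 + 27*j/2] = 4*j^3 + 9*j^2 - 63*j/2 + 27/2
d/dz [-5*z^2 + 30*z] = 30 - 10*z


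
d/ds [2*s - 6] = 2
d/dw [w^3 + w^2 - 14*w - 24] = 3*w^2 + 2*w - 14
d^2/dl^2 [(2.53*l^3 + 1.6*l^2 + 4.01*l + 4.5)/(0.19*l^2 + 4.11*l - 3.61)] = (86.735322*l^3 - 217.667838*l^2 + 235.414332*l + 318.898262)/(0.006859*l^6 + 0.445113*l^5 + 9.237534*l^4 + 52.512237*l^3 - 175.513146*l^2 + 160.685793*l - 47.045881)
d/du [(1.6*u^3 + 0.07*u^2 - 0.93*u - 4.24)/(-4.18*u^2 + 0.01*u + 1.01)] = (-6.688*u^4 + 0.032*u^3 + 0.9613*u^2 - 35.305*u - 0.8969)/(17.4724*u^4 - 0.0836*u^3 - 8.4435*u^2 + 0.0202*u + 1.0201)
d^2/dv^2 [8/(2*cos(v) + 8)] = 4*(sin(v)^2 + 4*cos(v) + 1)/(cos(v) + 4)^3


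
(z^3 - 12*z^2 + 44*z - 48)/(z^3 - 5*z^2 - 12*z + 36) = (z - 4)/(z + 3)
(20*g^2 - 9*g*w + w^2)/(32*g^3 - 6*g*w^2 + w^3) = (-5*g + w)/(-8*g^2 - 2*g*w + w^2)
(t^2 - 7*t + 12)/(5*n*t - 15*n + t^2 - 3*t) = (t - 4)/(5*n + t)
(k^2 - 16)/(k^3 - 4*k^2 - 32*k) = (k - 4)/(k*(k - 8))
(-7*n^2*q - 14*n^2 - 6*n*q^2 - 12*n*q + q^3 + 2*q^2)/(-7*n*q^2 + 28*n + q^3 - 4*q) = (n + q)/(q - 2)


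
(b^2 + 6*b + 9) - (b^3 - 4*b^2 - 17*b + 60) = -b^3 + 5*b^2 + 23*b - 51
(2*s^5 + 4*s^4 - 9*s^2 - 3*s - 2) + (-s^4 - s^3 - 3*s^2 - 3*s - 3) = 2*s^5 + 3*s^4 - s^3 - 12*s^2 - 6*s - 5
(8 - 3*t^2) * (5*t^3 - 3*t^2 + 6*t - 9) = -15*t^5 + 9*t^4 + 22*t^3 + 3*t^2 + 48*t - 72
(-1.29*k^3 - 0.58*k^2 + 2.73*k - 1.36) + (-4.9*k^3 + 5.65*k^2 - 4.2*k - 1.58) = -6.19*k^3 + 5.07*k^2 - 1.47*k - 2.94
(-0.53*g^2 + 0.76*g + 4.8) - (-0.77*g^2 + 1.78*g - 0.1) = 0.24*g^2 - 1.02*g + 4.9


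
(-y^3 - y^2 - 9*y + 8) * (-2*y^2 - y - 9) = 2*y^5 + 3*y^4 + 28*y^3 + 2*y^2 + 73*y - 72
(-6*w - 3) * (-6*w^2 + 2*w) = 36*w^3 + 6*w^2 - 6*w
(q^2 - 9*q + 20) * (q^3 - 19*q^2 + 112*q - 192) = q^5 - 28*q^4 + 303*q^3 - 1580*q^2 + 3968*q - 3840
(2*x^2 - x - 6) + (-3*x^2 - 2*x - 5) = -x^2 - 3*x - 11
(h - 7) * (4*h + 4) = 4*h^2 - 24*h - 28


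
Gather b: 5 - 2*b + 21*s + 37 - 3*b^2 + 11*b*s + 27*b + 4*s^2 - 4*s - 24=-3*b^2 + b*(11*s + 25) + 4*s^2 + 17*s + 18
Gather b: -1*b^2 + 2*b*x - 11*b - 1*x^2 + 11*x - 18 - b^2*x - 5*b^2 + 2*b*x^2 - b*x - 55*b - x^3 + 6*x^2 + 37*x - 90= b^2*(-x - 6) + b*(2*x^2 + x - 66) - x^3 + 5*x^2 + 48*x - 108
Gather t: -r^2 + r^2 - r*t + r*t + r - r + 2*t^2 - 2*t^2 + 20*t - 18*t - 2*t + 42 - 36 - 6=0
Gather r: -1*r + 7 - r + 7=14 - 2*r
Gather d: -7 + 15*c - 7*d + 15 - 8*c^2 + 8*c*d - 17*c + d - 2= -8*c^2 - 2*c + d*(8*c - 6) + 6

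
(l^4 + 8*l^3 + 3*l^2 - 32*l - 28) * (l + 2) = l^5 + 10*l^4 + 19*l^3 - 26*l^2 - 92*l - 56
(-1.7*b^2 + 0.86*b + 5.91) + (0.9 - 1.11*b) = -1.7*b^2 - 0.25*b + 6.81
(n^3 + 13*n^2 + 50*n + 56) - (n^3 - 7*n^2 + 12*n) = 20*n^2 + 38*n + 56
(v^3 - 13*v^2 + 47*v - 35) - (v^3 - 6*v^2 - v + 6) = -7*v^2 + 48*v - 41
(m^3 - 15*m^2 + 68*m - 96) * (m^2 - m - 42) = m^5 - 16*m^4 + 41*m^3 + 466*m^2 - 2760*m + 4032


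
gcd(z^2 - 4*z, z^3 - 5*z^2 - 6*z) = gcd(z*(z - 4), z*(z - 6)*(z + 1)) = z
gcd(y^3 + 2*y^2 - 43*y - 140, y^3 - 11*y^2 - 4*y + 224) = y^2 - 3*y - 28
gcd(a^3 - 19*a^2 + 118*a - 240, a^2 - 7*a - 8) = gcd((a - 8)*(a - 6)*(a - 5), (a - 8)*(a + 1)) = a - 8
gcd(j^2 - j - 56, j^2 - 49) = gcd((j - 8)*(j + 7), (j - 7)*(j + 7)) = j + 7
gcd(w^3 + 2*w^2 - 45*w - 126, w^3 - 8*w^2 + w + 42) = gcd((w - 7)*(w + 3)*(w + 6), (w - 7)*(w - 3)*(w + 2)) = w - 7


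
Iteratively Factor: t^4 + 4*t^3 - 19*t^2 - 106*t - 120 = (t + 3)*(t^3 + t^2 - 22*t - 40) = (t + 3)*(t + 4)*(t^2 - 3*t - 10) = (t - 5)*(t + 3)*(t + 4)*(t + 2)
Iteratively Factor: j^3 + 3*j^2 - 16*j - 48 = (j + 3)*(j^2 - 16) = (j + 3)*(j + 4)*(j - 4)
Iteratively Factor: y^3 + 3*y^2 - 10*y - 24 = (y + 4)*(y^2 - y - 6) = (y + 2)*(y + 4)*(y - 3)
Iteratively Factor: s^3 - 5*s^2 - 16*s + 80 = (s - 5)*(s^2 - 16) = (s - 5)*(s + 4)*(s - 4)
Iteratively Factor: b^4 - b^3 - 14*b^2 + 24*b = (b + 4)*(b^3 - 5*b^2 + 6*b) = (b - 2)*(b + 4)*(b^2 - 3*b) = b*(b - 2)*(b + 4)*(b - 3)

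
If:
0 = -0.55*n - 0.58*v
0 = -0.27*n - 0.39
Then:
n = -1.44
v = 1.37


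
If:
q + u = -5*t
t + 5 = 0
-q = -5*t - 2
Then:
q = -23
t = -5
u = 48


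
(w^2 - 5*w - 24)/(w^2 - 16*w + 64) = (w + 3)/(w - 8)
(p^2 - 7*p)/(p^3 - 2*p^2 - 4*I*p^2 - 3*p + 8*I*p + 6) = p*(p - 7)/(p^3 - 2*p^2*(1 + 2*I) + p*(-3 + 8*I) + 6)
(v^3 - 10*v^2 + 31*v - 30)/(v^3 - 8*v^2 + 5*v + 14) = (v^2 - 8*v + 15)/(v^2 - 6*v - 7)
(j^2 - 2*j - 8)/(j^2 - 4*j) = (j + 2)/j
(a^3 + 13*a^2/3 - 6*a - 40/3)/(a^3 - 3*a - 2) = (3*a^2 + 19*a + 20)/(3*(a^2 + 2*a + 1))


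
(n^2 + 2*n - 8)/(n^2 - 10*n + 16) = (n + 4)/(n - 8)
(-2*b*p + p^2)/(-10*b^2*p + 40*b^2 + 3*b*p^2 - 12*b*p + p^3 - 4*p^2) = p/(5*b*p - 20*b + p^2 - 4*p)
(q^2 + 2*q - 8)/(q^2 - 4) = (q + 4)/(q + 2)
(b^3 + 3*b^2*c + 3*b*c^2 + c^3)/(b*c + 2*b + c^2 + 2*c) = (b^2 + 2*b*c + c^2)/(c + 2)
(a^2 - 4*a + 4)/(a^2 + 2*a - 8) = (a - 2)/(a + 4)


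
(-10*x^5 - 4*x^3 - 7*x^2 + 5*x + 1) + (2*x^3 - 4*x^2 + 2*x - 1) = -10*x^5 - 2*x^3 - 11*x^2 + 7*x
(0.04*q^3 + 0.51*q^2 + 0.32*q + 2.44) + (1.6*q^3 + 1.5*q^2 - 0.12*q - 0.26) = 1.64*q^3 + 2.01*q^2 + 0.2*q + 2.18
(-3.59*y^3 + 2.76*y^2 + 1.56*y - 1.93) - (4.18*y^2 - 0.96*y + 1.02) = -3.59*y^3 - 1.42*y^2 + 2.52*y - 2.95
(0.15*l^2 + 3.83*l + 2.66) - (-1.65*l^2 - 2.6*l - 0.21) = 1.8*l^2 + 6.43*l + 2.87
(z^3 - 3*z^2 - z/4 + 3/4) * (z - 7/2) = z^4 - 13*z^3/2 + 41*z^2/4 + 13*z/8 - 21/8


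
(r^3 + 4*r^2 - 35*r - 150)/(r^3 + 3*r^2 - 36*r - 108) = (r^2 + 10*r + 25)/(r^2 + 9*r + 18)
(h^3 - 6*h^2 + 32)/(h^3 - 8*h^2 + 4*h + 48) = (h - 4)/(h - 6)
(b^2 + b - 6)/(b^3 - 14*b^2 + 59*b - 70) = (b + 3)/(b^2 - 12*b + 35)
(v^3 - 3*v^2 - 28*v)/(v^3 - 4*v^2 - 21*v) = (v + 4)/(v + 3)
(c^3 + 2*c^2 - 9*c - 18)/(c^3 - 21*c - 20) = (-c^3 - 2*c^2 + 9*c + 18)/(-c^3 + 21*c + 20)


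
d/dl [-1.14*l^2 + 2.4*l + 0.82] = 2.4 - 2.28*l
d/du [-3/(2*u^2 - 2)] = 3*u/(u^2 - 1)^2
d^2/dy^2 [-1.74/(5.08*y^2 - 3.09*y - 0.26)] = (-89.806272*y^2 + 54.626256*y + 1.74*(10.16*y - 3.09)*(20.32*y - 6.18) + 4.596384)/(-5.08*y^2 + 3.09*y + 0.26)^3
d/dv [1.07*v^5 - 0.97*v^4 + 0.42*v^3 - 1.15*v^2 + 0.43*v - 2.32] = 5.35*v^4 - 3.88*v^3 + 1.26*v^2 - 2.3*v + 0.43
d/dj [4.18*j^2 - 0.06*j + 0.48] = 8.36*j - 0.06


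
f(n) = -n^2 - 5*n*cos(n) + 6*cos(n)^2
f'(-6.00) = -4.40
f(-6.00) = -1.66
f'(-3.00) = 11.39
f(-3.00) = -17.97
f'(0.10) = -6.32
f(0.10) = 5.43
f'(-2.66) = 10.99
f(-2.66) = -14.15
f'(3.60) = -15.44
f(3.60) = 8.01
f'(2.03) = 12.02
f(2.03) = 1.56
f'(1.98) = 11.49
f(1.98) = 0.97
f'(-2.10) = 10.56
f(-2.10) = -8.18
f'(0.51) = -9.25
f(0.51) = 2.08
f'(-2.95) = 11.37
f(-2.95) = -17.40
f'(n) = 5*n*sin(n) - 2*n - 12*sin(n)*cos(n) - 5*cos(n)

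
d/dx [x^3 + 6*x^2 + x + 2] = 3*x^2 + 12*x + 1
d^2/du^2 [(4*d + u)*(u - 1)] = 2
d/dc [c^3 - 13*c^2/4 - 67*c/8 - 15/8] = 3*c^2 - 13*c/2 - 67/8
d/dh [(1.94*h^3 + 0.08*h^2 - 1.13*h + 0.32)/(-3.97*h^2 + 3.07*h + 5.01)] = (-7.7018*h^4 + 11.9116*h^3 + 24.9177*h^2 + 3.3424*h - 6.6437)/(15.7609*h^4 - 24.3758*h^3 - 30.3545*h^2 + 30.7614*h + 25.1001)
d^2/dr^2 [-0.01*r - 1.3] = 0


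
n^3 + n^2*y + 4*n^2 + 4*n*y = n*(n + 4)*(n + y)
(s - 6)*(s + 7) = s^2 + s - 42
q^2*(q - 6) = q^3 - 6*q^2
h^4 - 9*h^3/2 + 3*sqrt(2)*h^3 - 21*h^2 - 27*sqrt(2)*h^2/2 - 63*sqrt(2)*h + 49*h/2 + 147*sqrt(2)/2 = (h - 7)*(h - 1)*(h + 7/2)*(h + 3*sqrt(2))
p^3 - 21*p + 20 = (p - 4)*(p - 1)*(p + 5)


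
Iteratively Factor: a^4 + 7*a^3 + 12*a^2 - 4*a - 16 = (a + 2)*(a^3 + 5*a^2 + 2*a - 8) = (a + 2)^2*(a^2 + 3*a - 4) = (a + 2)^2*(a + 4)*(a - 1)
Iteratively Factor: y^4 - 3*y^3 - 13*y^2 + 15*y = (y - 1)*(y^3 - 2*y^2 - 15*y) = y*(y - 1)*(y^2 - 2*y - 15) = y*(y - 1)*(y + 3)*(y - 5)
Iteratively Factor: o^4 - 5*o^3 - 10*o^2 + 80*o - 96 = (o - 4)*(o^3 - o^2 - 14*o + 24) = (o - 4)*(o - 3)*(o^2 + 2*o - 8) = (o - 4)*(o - 3)*(o - 2)*(o + 4)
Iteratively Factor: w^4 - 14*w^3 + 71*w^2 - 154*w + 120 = (w - 3)*(w^3 - 11*w^2 + 38*w - 40) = (w - 4)*(w - 3)*(w^2 - 7*w + 10) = (w - 5)*(w - 4)*(w - 3)*(w - 2)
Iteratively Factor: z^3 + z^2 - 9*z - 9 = (z - 3)*(z^2 + 4*z + 3) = (z - 3)*(z + 1)*(z + 3)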